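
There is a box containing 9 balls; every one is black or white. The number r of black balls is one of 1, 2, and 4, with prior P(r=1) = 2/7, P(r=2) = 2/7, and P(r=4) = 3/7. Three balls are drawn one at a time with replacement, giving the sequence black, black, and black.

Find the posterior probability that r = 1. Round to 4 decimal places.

Compute the likelihood of the observed sequence for each case: P(data | r = 1) = (1/9)(1/9)(1/9) = 0.0013717; P(data | r = 2) = (2/9)(2/9)(2/9) = 0.010974; P(data | r = 4) = (4/9)(4/9)(4/9) = 0.087791.
Weighting by the prior gives 2/7 · 0.0013717 = 0.00039193, 2/7 · 0.010974 = 0.0031354, 3/7 · 0.087791 = 0.037625; summing to 0.041152.
By Bayes' rule, P(r = 1 | data) = (0.00039193) / (0.041152) = 0.0095238.

0.0095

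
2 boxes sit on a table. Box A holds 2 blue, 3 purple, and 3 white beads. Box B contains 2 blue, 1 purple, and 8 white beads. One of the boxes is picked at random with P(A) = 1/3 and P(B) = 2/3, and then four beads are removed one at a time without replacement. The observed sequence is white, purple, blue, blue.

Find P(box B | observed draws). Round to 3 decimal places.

Under each hypothesis, the probability of the observed sequence is: P(data | box A) = (3/8)(3/7)(2/6)(1/5) = 0.010714; P(data | box B) = (8/11)(1/10)(2/9)(1/8) = 0.0020202.
The prior-weighted likelihoods are 1/3 · 0.010714 = 0.0035714, 2/3 · 0.0020202 = 0.0013468; these sum to 0.0049182.
Hence P(box B | data) = (0.0013468) / (0.0049182) = 0.27384.

0.274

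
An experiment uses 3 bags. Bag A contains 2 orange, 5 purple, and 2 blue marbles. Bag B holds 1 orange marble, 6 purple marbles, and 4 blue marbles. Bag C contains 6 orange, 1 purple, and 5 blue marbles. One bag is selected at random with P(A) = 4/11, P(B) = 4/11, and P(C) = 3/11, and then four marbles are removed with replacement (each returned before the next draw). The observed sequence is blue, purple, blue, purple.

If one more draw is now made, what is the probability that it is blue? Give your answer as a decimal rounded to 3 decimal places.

The likelihood of the observed sequence under each hypothesis: P(data | bag A) = (2/9)(5/9)(2/9)(5/9) = 0.015242; P(data | bag B) = (4/11)(6/11)(4/11)(6/11) = 0.039342; P(data | bag C) = (5/12)(1/12)(5/12)(1/12) = 0.0012056.
The prior-weighted likelihoods are 4/11 · 0.015242 = 0.0055424, 4/11 · 0.039342 = 0.014306, 3/11 · 0.0012056 = 0.00032881; with total 0.020177.
Dividing through by the total gives posterior P(bag A | data) = 0.27469, P(bag B | data) = 0.70902, P(bag C | data) = 0.016296.
Averaging over the posterior, P(blue next | data) = (2/9)(0.27469) + (4/11)(0.70902) + (5/12)(0.016296) = 0.32566.

0.326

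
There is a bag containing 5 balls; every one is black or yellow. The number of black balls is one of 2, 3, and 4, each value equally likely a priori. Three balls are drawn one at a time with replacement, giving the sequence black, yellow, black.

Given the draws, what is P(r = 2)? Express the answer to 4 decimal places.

0.2609

Under each hypothesis, the probability of the observed sequence is: P(data | r = 2) = (2/5)(3/5)(2/5) = 12/125; P(data | r = 3) = (3/5)(2/5)(3/5) = 18/125; P(data | r = 4) = (4/5)(1/5)(4/5) = 16/125.
The prior-weighted likelihoods are 1/3 · 12/125 = 4/125, 1/3 · 18/125 = 6/125, 1/3 · 16/125 = 16/375; summing to 46/375.
By Bayes' rule, P(r = 2 | data) = (4/125) / (46/375) = 6/23.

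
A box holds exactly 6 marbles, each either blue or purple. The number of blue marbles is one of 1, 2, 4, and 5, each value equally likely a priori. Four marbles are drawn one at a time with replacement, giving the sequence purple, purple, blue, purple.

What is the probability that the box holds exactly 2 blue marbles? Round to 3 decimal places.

0.441

Under each hypothesis, the probability of the observed sequence is: P(data | r = 1) = (5/6)(5/6)(1/6)(5/6) = 0.096451; P(data | r = 2) = (4/6)(4/6)(2/6)(4/6) = 0.098765; P(data | r = 4) = (2/6)(2/6)(4/6)(2/6) = 0.024691; P(data | r = 5) = (1/6)(1/6)(5/6)(1/6) = 0.003858.
Multiplying each by its prior: 1/4 · 0.096451 = 0.024113, 1/4 · 0.098765 = 0.024691, 1/4 · 0.024691 = 0.0061728, 1/4 · 0.003858 = 0.00096451; these sum to 0.055941.
Hence P(r = 2 | data) = (0.024691) / (0.055941) = 0.44138.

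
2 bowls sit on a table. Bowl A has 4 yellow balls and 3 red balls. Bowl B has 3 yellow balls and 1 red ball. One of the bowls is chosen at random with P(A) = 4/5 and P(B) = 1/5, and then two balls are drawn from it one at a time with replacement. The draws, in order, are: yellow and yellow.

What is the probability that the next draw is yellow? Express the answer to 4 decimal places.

0.6252

The likelihood of the observed sequence under each hypothesis: P(data | bowl A) = (4/7)(4/7) = 16/49; P(data | bowl B) = (3/4)(3/4) = 9/16.
The prior-weighted likelihoods are 4/5 · 16/49 = 64/245, 1/5 · 9/16 = 9/80; with total 293/784.
Dividing through by the total gives posterior P(bowl A | data) = 0.69898, P(bowl B | data) = 0.30102.
The predictive probability is P(yellow next | data) = (4/7)(0.69898) + (3/4)(0.30102) = 0.62518.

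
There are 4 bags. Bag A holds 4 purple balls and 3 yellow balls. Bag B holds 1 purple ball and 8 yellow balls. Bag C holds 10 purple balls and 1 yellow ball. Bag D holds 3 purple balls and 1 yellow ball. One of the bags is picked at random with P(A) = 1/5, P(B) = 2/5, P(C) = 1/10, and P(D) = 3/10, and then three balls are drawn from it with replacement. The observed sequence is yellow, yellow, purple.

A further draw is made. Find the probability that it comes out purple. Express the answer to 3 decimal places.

0.382

Compute the likelihood of the observed sequence for each case: P(data | bag A) = (3/7)(3/7)(4/7) = 0.10496; P(data | bag B) = (8/9)(8/9)(1/9) = 0.087791; P(data | bag C) = (1/11)(1/11)(10/11) = 0.0075131; P(data | bag D) = (1/4)(1/4)(3/4) = 0.046875.
Weighting by the prior gives 1/5 · 0.10496 = 0.020991, 2/5 · 0.087791 = 0.035117, 1/10 · 0.0075131 = 0.00075131, 3/10 · 0.046875 = 0.014063; summing to 0.070922.
Dividing through by the total gives posterior P(bag A | data) = 0.29598, P(bag B | data) = 0.49515, P(bag C | data) = 0.010594, P(bag D | data) = 0.19828.
So P(purple next | data) = Σ P(purple next | H) P(H | data) = (4/7)(0.29598) + (1/9)(0.49515) + (10/11)(0.010594) + (3/4)(0.19828) = 0.38249.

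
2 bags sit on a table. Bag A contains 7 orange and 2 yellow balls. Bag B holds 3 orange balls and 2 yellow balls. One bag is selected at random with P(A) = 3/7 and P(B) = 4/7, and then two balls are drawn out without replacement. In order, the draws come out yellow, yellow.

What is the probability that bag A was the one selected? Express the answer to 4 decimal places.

For each hypothesis, P(data | H) works out to: P(data | bag A) = (2/9)(1/8) = 1/36; P(data | bag B) = (2/5)(1/4) = 1/10.
Weighting by the prior gives 3/7 · 1/36 = 1/84, 4/7 · 1/10 = 2/35; these sum to 29/420.
Therefore the posterior P(bag A | data) = (1/84) / (29/420) = 5/29.

0.1724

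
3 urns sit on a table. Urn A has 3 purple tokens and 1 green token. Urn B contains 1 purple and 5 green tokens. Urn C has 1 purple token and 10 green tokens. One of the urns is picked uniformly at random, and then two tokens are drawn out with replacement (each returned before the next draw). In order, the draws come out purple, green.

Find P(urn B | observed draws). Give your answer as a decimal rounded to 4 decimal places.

0.3396

The likelihood of the observed sequence under each hypothesis: P(data | urn A) = (3/4)(1/4) = 0.1875; P(data | urn B) = (1/6)(5/6) = 0.13889; P(data | urn C) = (1/11)(10/11) = 0.082645.
Multiplying each by its prior: 1/3 · 0.1875 = 0.0625, 1/3 · 0.13889 = 0.046296, 1/3 · 0.082645 = 0.027548; with total 0.13634.
So P(urn B | data) = (0.046296) / (0.13634) = 0.33955.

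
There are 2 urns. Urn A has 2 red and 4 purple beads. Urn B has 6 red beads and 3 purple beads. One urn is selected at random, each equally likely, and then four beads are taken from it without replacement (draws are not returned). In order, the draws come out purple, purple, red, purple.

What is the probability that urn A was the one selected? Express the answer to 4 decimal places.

0.9180

Under each hypothesis, the probability of the observed sequence is: P(data | urn A) = (4/6)(3/5)(2/4)(2/3) = 2/15; P(data | urn B) = (3/9)(2/8)(6/7)(1/6) = 1/84.
The prior-weighted likelihoods are 1/2 · 2/15 = 1/15, 1/2 · 1/84 = 1/168; with total 61/840.
By Bayes' rule, P(urn A | data) = (1/15) / (61/840) = 56/61.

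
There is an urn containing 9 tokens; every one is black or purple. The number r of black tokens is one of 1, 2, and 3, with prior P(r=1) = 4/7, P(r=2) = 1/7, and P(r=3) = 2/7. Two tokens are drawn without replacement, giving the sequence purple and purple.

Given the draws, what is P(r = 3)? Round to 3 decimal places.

0.184

Under each hypothesis, the probability of the observed sequence is: P(data | r = 1) = (8/9)(7/8) = 7/9; P(data | r = 2) = (7/9)(6/8) = 7/12; P(data | r = 3) = (6/9)(5/8) = 5/12.
Multiplying each by its prior: 4/7 · 7/9 = 4/9, 1/7 · 7/12 = 1/12, 2/7 · 5/12 = 5/42; summing to 163/252.
Therefore the posterior P(r = 3 | data) = (5/42) / (163/252) = 30/163.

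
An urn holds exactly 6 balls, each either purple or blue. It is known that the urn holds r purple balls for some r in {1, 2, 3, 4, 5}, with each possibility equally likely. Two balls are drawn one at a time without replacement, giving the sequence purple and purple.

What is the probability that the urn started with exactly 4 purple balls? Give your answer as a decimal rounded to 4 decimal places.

0.3000

Compute the likelihood of the observed sequence for each case: P(data | r = 1) = (1/6)(0/5) = 0; P(data | r = 2) = (2/6)(1/5) = 1/15; P(data | r = 3) = (3/6)(2/5) = 1/5; P(data | r = 4) = (4/6)(3/5) = 2/5; P(data | r = 5) = (5/6)(4/5) = 2/3.
The prior-weighted likelihoods are 1/5 · 0 = 0, 1/5 · 1/15 = 1/75, 1/5 · 1/5 = 1/25, 1/5 · 2/5 = 2/25, 1/5 · 2/3 = 2/15; with total 4/15.
So P(r = 4 | data) = (2/25) / (4/15) = 3/10.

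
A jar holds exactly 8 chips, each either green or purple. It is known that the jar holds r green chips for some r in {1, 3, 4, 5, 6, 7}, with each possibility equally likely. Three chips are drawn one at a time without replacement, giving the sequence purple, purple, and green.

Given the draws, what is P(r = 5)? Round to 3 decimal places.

0.156

The likelihood of the observed sequence under each hypothesis: P(data | r = 1) = (7/8)(6/7)(1/6) = 1/8; P(data | r = 3) = (5/8)(4/7)(3/6) = 5/28; P(data | r = 4) = (4/8)(3/7)(4/6) = 1/7; P(data | r = 5) = (3/8)(2/7)(5/6) = 5/56; P(data | r = 6) = (2/8)(1/7)(6/6) = 1/28; P(data | r = 7) = (1/8)(0/7) = 0.
Multiplying each by its prior: 1/6 · 1/8 = 1/48, 1/6 · 5/28 = 5/168, 1/6 · 1/7 = 1/42, 1/6 · 5/56 = 5/336, 1/6 · 1/28 = 1/168, 1/6 · 0 = 0; these sum to 2/21.
Hence P(r = 5 | data) = (5/336) / (2/21) = 5/32.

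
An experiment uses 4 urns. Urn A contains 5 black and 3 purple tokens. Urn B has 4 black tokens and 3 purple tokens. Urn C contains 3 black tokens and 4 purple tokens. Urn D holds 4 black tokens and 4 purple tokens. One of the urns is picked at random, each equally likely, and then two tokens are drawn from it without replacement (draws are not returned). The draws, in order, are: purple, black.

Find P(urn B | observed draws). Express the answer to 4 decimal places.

Under each hypothesis, the probability of the observed sequence is: P(data | urn A) = (3/8)(5/7) = 15/56; P(data | urn B) = (3/7)(4/6) = 2/7; P(data | urn C) = (4/7)(3/6) = 2/7; P(data | urn D) = (4/8)(4/7) = 2/7.
Multiplying each by its prior: 1/4 · 15/56 = 15/224, 1/4 · 2/7 = 1/14, 1/4 · 2/7 = 1/14, 1/4 · 2/7 = 1/14; these sum to 9/32.
Therefore the posterior P(urn B | data) = (1/14) / (9/32) = 16/63.

0.2540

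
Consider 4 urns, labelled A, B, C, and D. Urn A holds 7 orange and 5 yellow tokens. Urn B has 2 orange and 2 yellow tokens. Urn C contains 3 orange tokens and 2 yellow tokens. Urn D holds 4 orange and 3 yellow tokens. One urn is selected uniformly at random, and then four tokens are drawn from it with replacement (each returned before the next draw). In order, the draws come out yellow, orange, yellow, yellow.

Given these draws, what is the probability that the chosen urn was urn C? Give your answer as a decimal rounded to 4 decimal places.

Compute the likelihood of the observed sequence for each case: P(data | urn A) = (5/12)(7/12)(5/12)(5/12) = 0.042197; P(data | urn B) = (2/4)(2/4)(2/4)(2/4) = 0.0625; P(data | urn C) = (2/5)(3/5)(2/5)(2/5) = 0.0384; P(data | urn D) = (3/7)(4/7)(3/7)(3/7) = 0.044981.
Multiplying each by its prior: 1/4 · 0.042197 = 0.010549, 1/4 · 0.0625 = 0.015625, 1/4 · 0.0384 = 0.0096, 1/4 · 0.044981 = 0.011245; summing to 0.04702.
So P(urn C | data) = (0.0096) / (0.04702) = 0.20417.

0.2042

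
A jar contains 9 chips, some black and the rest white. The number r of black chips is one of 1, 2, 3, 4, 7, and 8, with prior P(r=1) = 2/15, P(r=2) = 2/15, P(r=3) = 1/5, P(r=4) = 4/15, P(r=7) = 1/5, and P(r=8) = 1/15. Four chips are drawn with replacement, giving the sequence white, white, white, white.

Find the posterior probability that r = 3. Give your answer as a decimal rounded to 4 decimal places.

0.2001

The likelihood of the observed sequence under each hypothesis: P(data | r = 1) = (8/9)(8/9)(8/9)(8/9) = 0.6243; P(data | r = 2) = (7/9)(7/9)(7/9)(7/9) = 0.36595; P(data | r = 3) = (6/9)(6/9)(6/9)(6/9) = 0.19753; P(data | r = 4) = (5/9)(5/9)(5/9)(5/9) = 0.09526; P(data | r = 7) = (2/9)(2/9)(2/9)(2/9) = 0.0024387; P(data | r = 8) = (1/9)(1/9)(1/9)(1/9) = 0.00015242.
Multiplying each by its prior: 2/15 · 0.6243 = 0.083239, 2/15 · 0.36595 = 0.048793, 1/5 · 0.19753 = 0.039506, 4/15 · 0.09526 = 0.025403, 1/5 · 0.0024387 = 0.00048773, 1/15 · 0.00015242 = 1.0161e-05; summing to 0.19744.
So P(r = 3 | data) = (0.039506) / (0.19744) = 0.20009.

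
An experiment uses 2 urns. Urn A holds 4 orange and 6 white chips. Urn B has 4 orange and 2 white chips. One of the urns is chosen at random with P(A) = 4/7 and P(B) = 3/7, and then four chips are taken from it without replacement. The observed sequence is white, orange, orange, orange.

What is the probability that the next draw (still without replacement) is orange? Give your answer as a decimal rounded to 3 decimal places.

Compute the likelihood of the observed sequence for each case: P(data | urn A) = (6/10)(4/9)(3/8)(2/7) = 1/35; P(data | urn B) = (2/6)(4/5)(3/4)(2/3) = 2/15.
Weighting by the prior gives 4/7 · 1/35 = 4/245, 3/7 · 2/15 = 2/35; summing to 18/245.
Normalising, the posterior is P(urn A | data) = 2/9, P(urn B | data) = 7/9.
So P(orange next | data) = Σ P(orange next | H) P(H | data) = (1/6)(2/9) + (1/2)(7/9) = 23/54.

0.426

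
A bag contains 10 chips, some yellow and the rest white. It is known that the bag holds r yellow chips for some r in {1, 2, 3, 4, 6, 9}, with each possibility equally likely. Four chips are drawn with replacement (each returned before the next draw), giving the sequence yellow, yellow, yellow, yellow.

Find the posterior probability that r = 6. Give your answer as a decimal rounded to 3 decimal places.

Under each hypothesis, the probability of the observed sequence is: P(data | r = 1) = (1/10)(1/10)(1/10)(1/10) = 0.0001; P(data | r = 2) = (2/10)(2/10)(2/10)(2/10) = 0.0016; P(data | r = 3) = (3/10)(3/10)(3/10)(3/10) = 0.0081; P(data | r = 4) = (4/10)(4/10)(4/10)(4/10) = 0.0256; P(data | r = 6) = (6/10)(6/10)(6/10)(6/10) = 0.1296; P(data | r = 9) = (9/10)(9/10)(9/10)(9/10) = 0.6561.
Weighting by the prior gives 1/6 · 0.0001 = 1.6667e-05, 1/6 · 0.0016 = 0.00026667, 1/6 · 0.0081 = 0.00135, 1/6 · 0.0256 = 0.0042667, 1/6 · 0.1296 = 0.0216, 1/6 · 0.6561 = 0.10935; these sum to 0.13685.
Hence P(r = 6 | data) = (0.0216) / (0.13685) = 0.15784.

0.158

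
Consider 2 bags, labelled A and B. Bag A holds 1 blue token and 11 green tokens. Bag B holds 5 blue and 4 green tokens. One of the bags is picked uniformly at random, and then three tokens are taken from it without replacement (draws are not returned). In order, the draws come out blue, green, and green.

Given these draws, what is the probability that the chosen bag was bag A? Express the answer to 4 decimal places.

0.4118

Under each hypothesis, the probability of the observed sequence is: P(data | bag A) = (1/12)(11/11)(10/10) = 1/12; P(data | bag B) = (5/9)(4/8)(3/7) = 5/42.
Multiplying each by its prior: 1/2 · 1/12 = 1/24, 1/2 · 5/42 = 5/84; with total 17/168.
By Bayes' rule, P(bag A | data) = (1/24) / (17/168) = 7/17.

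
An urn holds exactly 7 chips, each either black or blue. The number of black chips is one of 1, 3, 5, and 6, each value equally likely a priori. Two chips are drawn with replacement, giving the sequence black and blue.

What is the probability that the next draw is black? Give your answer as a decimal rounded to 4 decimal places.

0.5378

For each hypothesis, P(data | H) works out to: P(data | r = 1) = (1/7)(6/7) = 6/49; P(data | r = 3) = (3/7)(4/7) = 12/49; P(data | r = 5) = (5/7)(2/7) = 10/49; P(data | r = 6) = (6/7)(1/7) = 6/49.
The prior-weighted likelihoods are 1/4 · 6/49 = 3/98, 1/4 · 12/49 = 3/49, 1/4 · 10/49 = 5/98, 1/4 · 6/49 = 3/98; with total 17/98.
Normalising, the posterior is P(r = 1 | data) = 3/17, P(r = 3 | data) = 6/17, P(r = 5 | data) = 5/17, P(r = 6 | data) = 3/17.
So P(black next | data) = Σ P(black next | H) P(H | data) = (1/7)(3/17) + (3/7)(6/17) + (5/7)(5/17) + (6/7)(3/17) = 64/119.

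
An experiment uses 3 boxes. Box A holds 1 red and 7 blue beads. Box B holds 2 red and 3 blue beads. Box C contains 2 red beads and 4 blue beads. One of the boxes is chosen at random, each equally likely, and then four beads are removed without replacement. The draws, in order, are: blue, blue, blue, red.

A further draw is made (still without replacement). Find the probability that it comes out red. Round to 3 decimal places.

0.465

For each hypothesis, P(data | H) works out to: P(data | box A) = (7/8)(6/7)(5/6)(1/5) = 1/8; P(data | box B) = (3/5)(2/4)(1/3)(2/2) = 1/10; P(data | box C) = (4/6)(3/5)(2/4)(2/3) = 2/15.
The prior-weighted likelihoods are 1/3 · 1/8 = 1/24, 1/3 · 1/10 = 1/30, 1/3 · 2/15 = 2/45; with total 43/360.
Dividing through by the total gives posterior P(box A | data) = 15/43, P(box B | data) = 12/43, P(box C | data) = 16/43.
So P(red next | data) = Σ P(red next | H) P(H | data) = (0)(15/43) + (1)(12/43) + (1/2)(16/43) = 20/43.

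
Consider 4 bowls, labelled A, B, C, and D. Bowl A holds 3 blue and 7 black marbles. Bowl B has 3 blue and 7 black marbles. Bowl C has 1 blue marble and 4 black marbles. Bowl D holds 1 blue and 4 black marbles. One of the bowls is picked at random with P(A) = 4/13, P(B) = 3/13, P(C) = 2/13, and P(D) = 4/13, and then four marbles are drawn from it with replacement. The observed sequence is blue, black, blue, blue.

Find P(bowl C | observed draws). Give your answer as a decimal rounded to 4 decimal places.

0.0750

Under each hypothesis, the probability of the observed sequence is: P(data | bowl A) = (3/10)(7/10)(3/10)(3/10) = 0.0189; P(data | bowl B) = (3/10)(7/10)(3/10)(3/10) = 0.0189; P(data | bowl C) = (1/5)(4/5)(1/5)(1/5) = 0.0064; P(data | bowl D) = (1/5)(4/5)(1/5)(1/5) = 0.0064.
Multiplying each by its prior: 4/13 · 0.0189 = 0.0058154, 3/13 · 0.0189 = 0.0043615, 2/13 · 0.0064 = 0.00098462, 4/13 · 0.0064 = 0.0019692; summing to 0.013131.
By Bayes' rule, P(bowl C | data) = (0.00098462) / (0.013131) = 0.074985.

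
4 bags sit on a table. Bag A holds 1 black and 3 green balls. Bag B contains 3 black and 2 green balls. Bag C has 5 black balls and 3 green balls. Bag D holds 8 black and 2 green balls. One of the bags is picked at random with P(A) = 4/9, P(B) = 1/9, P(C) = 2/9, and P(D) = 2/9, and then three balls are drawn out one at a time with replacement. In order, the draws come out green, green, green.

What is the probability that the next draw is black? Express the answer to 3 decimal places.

Compute the likelihood of the observed sequence for each case: P(data | bag A) = (3/4)(3/4)(3/4) = 0.42188; P(data | bag B) = (2/5)(2/5)(2/5) = 0.064; P(data | bag C) = (3/8)(3/8)(3/8) = 0.052734; P(data | bag D) = (2/10)(2/10)(2/10) = 0.008.
The prior-weighted likelihoods are 4/9 · 0.42188 = 0.1875, 1/9 · 0.064 = 0.0071111, 2/9 · 0.052734 = 0.011719, 2/9 · 0.008 = 0.0017778; summing to 0.20811.
The posterior is then P(bag A | data) = 0.90098, P(bag B | data) = 0.03417, P(bag C | data) = 0.056311, P(bag D | data) = 0.0085426.
Averaging over the posterior, P(black next | data) = (1/4)(0.90098) + (3/5)(0.03417) + (5/8)(0.056311) + (4/5)(0.0085426) = 0.28777.

0.288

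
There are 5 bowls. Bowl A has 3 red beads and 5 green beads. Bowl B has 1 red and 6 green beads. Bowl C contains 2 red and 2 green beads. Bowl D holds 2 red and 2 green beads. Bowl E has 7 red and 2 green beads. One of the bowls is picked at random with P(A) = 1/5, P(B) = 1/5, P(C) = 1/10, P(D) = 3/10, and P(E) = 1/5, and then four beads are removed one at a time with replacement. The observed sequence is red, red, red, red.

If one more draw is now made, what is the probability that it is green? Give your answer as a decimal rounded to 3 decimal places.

Under each hypothesis, the probability of the observed sequence is: P(data | bowl A) = (3/8)(3/8)(3/8)(3/8) = 0.019775; P(data | bowl B) = (1/7)(1/7)(1/7)(1/7) = 0.00041649; P(data | bowl C) = (2/4)(2/4)(2/4)(2/4) = 0.0625; P(data | bowl D) = (2/4)(2/4)(2/4)(2/4) = 0.0625; P(data | bowl E) = (7/9)(7/9)(7/9)(7/9) = 0.36595.
The prior-weighted likelihoods are 1/5 · 0.019775 = 0.0039551, 1/5 · 0.00041649 = 8.3299e-05, 1/10 · 0.0625 = 0.00625, 3/10 · 0.0625 = 0.01875, 1/5 · 0.36595 = 0.07319; with total 0.10223.
The posterior is then P(bowl A | data) = 0.038689, P(bowl B | data) = 0.00081483, P(bowl C | data) = 0.061138, P(bowl D | data) = 0.18341, P(bowl E | data) = 0.71595.
Averaging over the posterior, P(green next | data) = (5/8)(0.038689) + (6/7)(0.00081483) + (1/2)(0.061138) + (1/2)(0.18341) + (2/9)(0.71595) = 0.30625.

0.306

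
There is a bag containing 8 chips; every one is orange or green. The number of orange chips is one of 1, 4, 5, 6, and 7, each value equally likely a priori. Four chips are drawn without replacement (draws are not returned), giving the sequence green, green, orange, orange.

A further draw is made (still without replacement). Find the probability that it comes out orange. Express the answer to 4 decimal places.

0.6852

The likelihood of the observed sequence under each hypothesis: P(data | r = 1) = (7/8)(6/7)(1/6)(0/5) = 0; P(data | r = 4) = (4/8)(3/7)(4/6)(3/5) = 3/35; P(data | r = 5) = (3/8)(2/7)(5/6)(4/5) = 1/14; P(data | r = 6) = (2/8)(1/7)(6/6)(5/5) = 1/28; P(data | r = 7) = (1/8)(0/7) = 0.
Multiplying each by its prior: 1/5 · 0 = 0, 1/5 · 3/35 = 3/175, 1/5 · 1/14 = 1/70, 1/5 · 1/28 = 1/140, 1/5 · 0 = 0; summing to 27/700.
The posterior is then P(r = 1 | data) = 0, P(r = 4 | data) = 4/9, P(r = 5 | data) = 10/27, P(r = 6 | data) = 5/27, P(r = 7 | data) = 0.
So P(orange next | data) = Σ P(orange next | H) P(H | data) = (1/2)(4/9) + (3/4)(10/27) + (1)(5/27) = 37/54.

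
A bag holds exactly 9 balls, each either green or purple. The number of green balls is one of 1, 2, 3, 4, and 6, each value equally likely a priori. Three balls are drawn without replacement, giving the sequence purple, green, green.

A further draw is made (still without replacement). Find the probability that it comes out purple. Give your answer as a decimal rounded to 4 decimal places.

0.5700

Under each hypothesis, the probability of the observed sequence is: P(data | r = 1) = (8/9)(1/8)(0/7) = 0; P(data | r = 2) = (7/9)(2/8)(1/7) = 1/36; P(data | r = 3) = (6/9)(3/8)(2/7) = 1/14; P(data | r = 4) = (5/9)(4/8)(3/7) = 5/42; P(data | r = 6) = (3/9)(6/8)(5/7) = 5/28.
Multiplying each by its prior: 1/5 · 0 = 0, 1/5 · 1/36 = 1/180, 1/5 · 1/14 = 1/70, 1/5 · 5/42 = 1/42, 1/5 · 5/28 = 1/28; with total 5/63.
The posterior is then P(r = 1 | data) = 0, P(r = 2 | data) = 7/100, P(r = 3 | data) = 9/50, P(r = 4 | data) = 3/10, P(r = 6 | data) = 9/20.
So P(purple next | data) = Σ P(purple next | H) P(H | data) = (1)(7/100) + (5/6)(9/50) + (2/3)(3/10) + (1/3)(9/20) = 57/100.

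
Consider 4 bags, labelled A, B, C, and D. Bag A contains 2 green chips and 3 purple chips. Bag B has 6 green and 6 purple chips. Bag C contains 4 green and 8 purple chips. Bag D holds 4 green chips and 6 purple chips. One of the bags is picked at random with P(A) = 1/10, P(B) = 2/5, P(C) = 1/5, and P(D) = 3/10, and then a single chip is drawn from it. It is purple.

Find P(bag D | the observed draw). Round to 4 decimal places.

0.3140

The likelihood of this draw under each hypothesis: P(data | bag A) = (3/5) = 3/5; P(data | bag B) = (6/12) = 1/2; P(data | bag C) = (8/12) = 2/3; P(data | bag D) = (6/10) = 3/5.
The prior-weighted likelihoods are 1/10 · 3/5 = 3/50, 2/5 · 1/2 = 1/5, 1/5 · 2/3 = 2/15, 3/10 · 3/5 = 9/50; with total 43/75.
By Bayes' rule, P(bag D | data) = (9/50) / (43/75) = 27/86.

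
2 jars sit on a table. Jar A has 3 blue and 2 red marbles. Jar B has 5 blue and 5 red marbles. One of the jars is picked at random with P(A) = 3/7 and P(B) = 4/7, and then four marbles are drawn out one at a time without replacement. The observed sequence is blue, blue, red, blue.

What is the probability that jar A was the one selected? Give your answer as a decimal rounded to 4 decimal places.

The likelihood of the observed sequence under each hypothesis: P(data | jar A) = (3/5)(2/4)(2/3)(1/2) = 0.1; P(data | jar B) = (5/10)(4/9)(5/8)(3/7) = 0.059524.
The prior-weighted likelihoods are 3/7 · 0.1 = 0.042857, 4/7 · 0.059524 = 0.034014; with total 0.076871.
Therefore the posterior P(jar A | data) = (0.042857) / (0.076871) = 0.55752.

0.5575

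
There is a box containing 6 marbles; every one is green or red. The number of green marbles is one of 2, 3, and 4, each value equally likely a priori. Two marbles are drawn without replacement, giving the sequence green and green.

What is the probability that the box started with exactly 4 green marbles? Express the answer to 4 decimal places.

Under each hypothesis, the probability of the observed sequence is: P(data | r = 2) = (2/6)(1/5) = 1/15; P(data | r = 3) = (3/6)(2/5) = 1/5; P(data | r = 4) = (4/6)(3/5) = 2/5.
Weighting by the prior gives 1/3 · 1/15 = 1/45, 1/3 · 1/5 = 1/15, 1/3 · 2/5 = 2/15; these sum to 2/9.
Hence P(r = 4 | data) = (2/15) / (2/9) = 3/5.

0.6000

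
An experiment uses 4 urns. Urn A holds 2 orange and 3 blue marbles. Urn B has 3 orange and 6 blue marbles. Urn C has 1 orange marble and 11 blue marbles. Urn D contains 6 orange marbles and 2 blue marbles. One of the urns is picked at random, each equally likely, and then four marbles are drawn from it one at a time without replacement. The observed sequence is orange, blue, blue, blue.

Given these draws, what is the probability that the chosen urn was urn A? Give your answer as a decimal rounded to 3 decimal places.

For each hypothesis, P(data | H) works out to: P(data | urn A) = (2/5)(3/4)(2/3)(1/2) = 0.1; P(data | urn B) = (3/9)(6/8)(5/7)(4/6) = 0.11905; P(data | urn C) = (1/12)(11/11)(10/10)(9/9) = 0.083333; P(data | urn D) = (6/8)(2/7)(1/6)(0/5) = 0.
The prior-weighted likelihoods are 1/4 · 0.1 = 0.025, 1/4 · 0.11905 = 0.029762, 1/4 · 0.083333 = 0.020833, 1/4 · 0 = 0; summing to 0.075595.
Therefore the posterior P(urn A | data) = (0.025) / (0.075595) = 0.33071.

0.331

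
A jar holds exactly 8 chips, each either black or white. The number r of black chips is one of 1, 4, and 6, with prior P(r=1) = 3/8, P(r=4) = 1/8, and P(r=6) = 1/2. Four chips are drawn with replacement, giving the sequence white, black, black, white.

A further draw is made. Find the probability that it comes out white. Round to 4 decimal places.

0.4092

For each hypothesis, P(data | H) works out to: P(data | r = 1) = (7/8)(1/8)(1/8)(7/8) = 0.011963; P(data | r = 4) = (4/8)(4/8)(4/8)(4/8) = 0.0625; P(data | r = 6) = (2/8)(6/8)(6/8)(2/8) = 0.035156.
Multiplying each by its prior: 3/8 · 0.011963 = 0.0044861, 1/8 · 0.0625 = 0.0078125, 1/2 · 0.035156 = 0.017578; these sum to 0.029877.
Normalising, the posterior is P(r = 1 | data) = 0.15015, P(r = 4 | data) = 0.26149, P(r = 6 | data) = 0.58836.
So P(white next | data) = Σ P(white next | H) P(H | data) = (7/8)(0.15015) + (1/2)(0.26149) + (1/4)(0.58836) = 0.40922.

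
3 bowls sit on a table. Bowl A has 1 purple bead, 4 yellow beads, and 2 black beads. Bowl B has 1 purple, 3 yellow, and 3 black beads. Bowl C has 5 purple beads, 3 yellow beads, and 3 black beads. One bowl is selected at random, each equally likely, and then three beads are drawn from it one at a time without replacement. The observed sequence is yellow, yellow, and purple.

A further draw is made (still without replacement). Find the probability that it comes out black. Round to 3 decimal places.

0.529

The likelihood of the observed sequence under each hypothesis: P(data | bowl A) = (4/7)(3/6)(1/5) = 0.057143; P(data | bowl B) = (3/7)(2/6)(1/5) = 0.028571; P(data | bowl C) = (3/11)(2/10)(5/9) = 0.030303.
Weighting by the prior gives 1/3 · 0.057143 = 0.019048, 1/3 · 0.028571 = 0.0095238, 1/3 · 0.030303 = 0.010101; with total 0.038672.
Dividing through by the total gives posterior P(bowl A | data) = 0.49254, P(bowl B | data) = 0.24627, P(bowl C | data) = 0.26119.
So P(black next | data) = Σ P(black next | H) P(H | data) = (1/2)(0.49254) + (3/4)(0.24627) + (3/8)(0.26119) = 0.52892.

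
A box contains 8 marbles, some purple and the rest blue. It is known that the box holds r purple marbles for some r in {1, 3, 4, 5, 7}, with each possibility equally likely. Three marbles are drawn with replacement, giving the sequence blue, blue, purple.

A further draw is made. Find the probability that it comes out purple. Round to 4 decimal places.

For each hypothesis, P(data | H) works out to: P(data | r = 1) = (7/8)(7/8)(1/8) = 0.095703; P(data | r = 3) = (5/8)(5/8)(3/8) = 0.14648; P(data | r = 4) = (4/8)(4/8)(4/8) = 0.125; P(data | r = 5) = (3/8)(3/8)(5/8) = 0.087891; P(data | r = 7) = (1/8)(1/8)(7/8) = 0.013672.
The prior-weighted likelihoods are 1/5 · 0.095703 = 0.019141, 1/5 · 0.14648 = 0.029297, 1/5 · 0.125 = 0.025, 1/5 · 0.087891 = 0.017578, 1/5 · 0.013672 = 0.0027344; these sum to 0.09375.
The posterior is then P(r = 1 | data) = 0.20417, P(r = 3 | data) = 0.3125, P(r = 4 | data) = 0.26667, P(r = 5 | data) = 0.1875, P(r = 7 | data) = 0.029167.
The predictive probability is P(purple next | data) = (1/8)(0.20417) + (3/8)(0.3125) + (1/2)(0.26667) + (5/8)(0.1875) + (7/8)(0.029167) = 0.41875.

0.4188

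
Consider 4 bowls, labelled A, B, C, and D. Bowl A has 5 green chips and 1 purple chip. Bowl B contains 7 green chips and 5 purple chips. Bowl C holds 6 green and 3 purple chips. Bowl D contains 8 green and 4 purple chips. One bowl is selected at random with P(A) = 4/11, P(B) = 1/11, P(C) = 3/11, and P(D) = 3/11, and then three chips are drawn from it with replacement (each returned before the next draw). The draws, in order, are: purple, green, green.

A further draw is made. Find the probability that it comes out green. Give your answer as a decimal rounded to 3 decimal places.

0.710

The likelihood of the observed sequence under each hypothesis: P(data | bowl A) = (1/6)(5/6)(5/6) = 0.11574; P(data | bowl B) = (5/12)(7/12)(7/12) = 0.14178; P(data | bowl C) = (3/9)(6/9)(6/9) = 0.14815; P(data | bowl D) = (4/12)(8/12)(8/12) = 0.14815.
Weighting by the prior gives 4/11 · 0.11574 = 0.042088, 1/11 · 0.14178 = 0.012889, 3/11 · 0.14815 = 0.040404, 3/11 · 0.14815 = 0.040404; these sum to 0.13578.
Normalising, the posterior is P(bowl A | data) = 0.30996, P(bowl B | data) = 0.094924, P(bowl C | data) = 0.29756, P(bowl D | data) = 0.29756.
The predictive probability is P(green next | data) = (5/6)(0.30996) + (7/12)(0.094924) + (2/3)(0.29756) + (2/3)(0.29756) = 0.71042.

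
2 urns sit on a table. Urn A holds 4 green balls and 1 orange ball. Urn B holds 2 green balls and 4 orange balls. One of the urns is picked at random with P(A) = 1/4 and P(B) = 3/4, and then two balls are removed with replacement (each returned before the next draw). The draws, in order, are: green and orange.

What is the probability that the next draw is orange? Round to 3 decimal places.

For each hypothesis, P(data | H) works out to: P(data | urn A) = (4/5)(1/5) = 4/25; P(data | urn B) = (2/6)(4/6) = 2/9.
Multiplying each by its prior: 1/4 · 4/25 = 1/25, 3/4 · 2/9 = 1/6; summing to 31/150.
The posterior is then P(urn A | data) = 6/31, P(urn B | data) = 25/31.
Averaging over the posterior, P(orange next | data) = (1/5)(6/31) + (2/3)(25/31) = 268/465.

0.576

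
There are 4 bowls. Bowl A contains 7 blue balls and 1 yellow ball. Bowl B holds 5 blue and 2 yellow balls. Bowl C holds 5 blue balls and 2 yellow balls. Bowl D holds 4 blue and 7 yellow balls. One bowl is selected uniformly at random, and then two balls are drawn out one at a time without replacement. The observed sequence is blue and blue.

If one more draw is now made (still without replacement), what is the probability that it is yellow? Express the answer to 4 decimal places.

0.3261

Compute the likelihood of the observed sequence for each case: P(data | bowl A) = (7/8)(6/7) = 0.75; P(data | bowl B) = (5/7)(4/6) = 0.47619; P(data | bowl C) = (5/7)(4/6) = 0.47619; P(data | bowl D) = (4/11)(3/10) = 0.10909.
The prior-weighted likelihoods are 1/4 · 0.75 = 0.1875, 1/4 · 0.47619 = 0.11905, 1/4 · 0.47619 = 0.11905, 1/4 · 0.10909 = 0.027273; summing to 0.45287.
Dividing through by the total gives posterior P(bowl A | data) = 0.41403, P(bowl B | data) = 0.26287, P(bowl C | data) = 0.26287, P(bowl D | data) = 0.060222.
So P(yellow next | data) = Σ P(yellow next | H) P(H | data) = (1/6)(0.41403) + (2/5)(0.26287) + (2/5)(0.26287) + (7/9)(0.060222) = 0.32614.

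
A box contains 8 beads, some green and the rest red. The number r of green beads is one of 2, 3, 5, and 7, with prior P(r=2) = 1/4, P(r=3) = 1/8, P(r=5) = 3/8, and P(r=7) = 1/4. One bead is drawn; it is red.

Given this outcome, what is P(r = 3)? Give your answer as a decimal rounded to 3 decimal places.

Compute the likelihood of this draw for each case: P(data | r = 2) = (6/8) = 3/4; P(data | r = 3) = (5/8) = 5/8; P(data | r = 5) = (3/8) = 3/8; P(data | r = 7) = (1/8) = 1/8.
Multiplying each by its prior: 1/4 · 3/4 = 3/16, 1/8 · 5/8 = 5/64, 3/8 · 3/8 = 9/64, 1/4 · 1/8 = 1/32; with total 7/16.
Hence P(r = 3 | data) = (5/64) / (7/16) = 5/28.

0.179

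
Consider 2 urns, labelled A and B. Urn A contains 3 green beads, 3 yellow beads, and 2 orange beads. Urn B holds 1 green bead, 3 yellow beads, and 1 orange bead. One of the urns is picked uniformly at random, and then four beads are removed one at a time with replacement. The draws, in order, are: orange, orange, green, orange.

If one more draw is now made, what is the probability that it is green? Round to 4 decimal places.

For each hypothesis, P(data | H) works out to: P(data | urn A) = (2/8)(2/8)(3/8)(2/8) = 0.0058594; P(data | urn B) = (1/5)(1/5)(1/5)(1/5) = 0.0016.
Weighting by the prior gives 1/2 · 0.0058594 = 0.0029297, 1/2 · 0.0016 = 0.0008; with total 0.0037297.
Normalising, the posterior is P(urn A | data) = 0.7855, P(urn B | data) = 0.2145.
So P(green next | data) = Σ P(green next | H) P(H | data) = (3/8)(0.7855) + (1/5)(0.2145) = 0.33746.

0.3375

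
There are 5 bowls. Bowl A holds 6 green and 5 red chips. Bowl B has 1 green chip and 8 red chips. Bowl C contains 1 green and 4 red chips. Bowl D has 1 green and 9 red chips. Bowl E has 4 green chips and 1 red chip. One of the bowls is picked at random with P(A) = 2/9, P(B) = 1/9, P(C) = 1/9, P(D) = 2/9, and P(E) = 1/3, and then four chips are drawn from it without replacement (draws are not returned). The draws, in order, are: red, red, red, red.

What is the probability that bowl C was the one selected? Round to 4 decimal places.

0.1007

For each hypothesis, P(data | H) works out to: P(data | bowl A) = (5/11)(4/10)(3/9)(2/8) = 0.015152; P(data | bowl B) = (8/9)(7/8)(6/7)(5/6) = 0.55556; P(data | bowl C) = (4/5)(3/4)(2/3)(1/2) = 0.2; P(data | bowl D) = (9/10)(8/9)(7/8)(6/7) = 0.6; P(data | bowl E) = (1/5)(0/4) = 0.
Weighting by the prior gives 2/9 · 0.015152 = 0.003367, 1/9 · 0.55556 = 0.061728, 1/9 · 0.2 = 0.022222, 2/9 · 0.6 = 0.13333, 1/3 · 0 = 0; these sum to 0.22065.
Therefore the posterior P(bowl C | data) = (0.022222) / (0.22065) = 0.10071.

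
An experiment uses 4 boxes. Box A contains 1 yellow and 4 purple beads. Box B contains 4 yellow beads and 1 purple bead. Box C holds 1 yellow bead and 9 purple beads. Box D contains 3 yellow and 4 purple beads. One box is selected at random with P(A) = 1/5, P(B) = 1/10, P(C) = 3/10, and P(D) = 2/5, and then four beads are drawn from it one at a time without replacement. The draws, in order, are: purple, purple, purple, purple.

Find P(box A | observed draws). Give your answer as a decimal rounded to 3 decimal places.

0.173

Under each hypothesis, the probability of the observed sequence is: P(data | box A) = (4/5)(3/4)(2/3)(1/2) = 1/5; P(data | box B) = (1/5)(0/4) = 0; P(data | box C) = (9/10)(8/9)(7/8)(6/7) = 3/5; P(data | box D) = (4/7)(3/6)(2/5)(1/4) = 1/35.
Weighting by the prior gives 1/5 · 1/5 = 1/25, 1/10 · 0 = 0, 3/10 · 3/5 = 9/50, 2/5 · 1/35 = 2/175; with total 81/350.
Therefore the posterior P(box A | data) = (1/25) / (81/350) = 14/81.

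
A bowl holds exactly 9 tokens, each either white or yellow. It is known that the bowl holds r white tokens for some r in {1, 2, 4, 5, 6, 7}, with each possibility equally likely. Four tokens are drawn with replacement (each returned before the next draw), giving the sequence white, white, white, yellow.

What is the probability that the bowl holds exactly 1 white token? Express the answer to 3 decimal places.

0.004

Under each hypothesis, the probability of the observed sequence is: P(data | r = 1) = (1/9)(1/9)(1/9)(8/9) = 0.0012193; P(data | r = 2) = (2/9)(2/9)(2/9)(7/9) = 0.0085353; P(data | r = 4) = (4/9)(4/9)(4/9)(5/9) = 0.048773; P(data | r = 5) = (5/9)(5/9)(5/9)(4/9) = 0.076208; P(data | r = 6) = (6/9)(6/9)(6/9)(3/9) = 0.098765; P(data | r = 7) = (7/9)(7/9)(7/9)(2/9) = 0.10456.
The prior-weighted likelihoods are 1/6 · 0.0012193 = 0.00020322, 1/6 · 0.0085353 = 0.0014225, 1/6 · 0.048773 = 0.0081288, 1/6 · 0.076208 = 0.012701, 1/6 · 0.098765 = 0.016461, 1/6 · 0.10456 = 0.017426; with total 0.056343.
By Bayes' rule, P(r = 1 | data) = (0.00020322) / (0.056343) = 0.0036069.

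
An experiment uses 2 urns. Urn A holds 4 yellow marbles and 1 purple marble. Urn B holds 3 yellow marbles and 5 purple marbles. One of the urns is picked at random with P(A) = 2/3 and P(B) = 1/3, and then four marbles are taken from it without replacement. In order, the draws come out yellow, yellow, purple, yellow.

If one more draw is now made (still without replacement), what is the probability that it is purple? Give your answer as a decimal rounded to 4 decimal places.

0.0427

Under each hypothesis, the probability of the observed sequence is: P(data | urn A) = (4/5)(3/4)(1/3)(2/2) = 1/5; P(data | urn B) = (3/8)(2/7)(5/6)(1/5) = 1/56.
Multiplying each by its prior: 2/3 · 1/5 = 2/15, 1/3 · 1/56 = 1/168; summing to 39/280.
Dividing through by the total gives posterior P(urn A | data) = 112/117, P(urn B | data) = 5/117.
The predictive probability is P(purple next | data) = (0)(112/117) + (1)(5/117) = 5/117.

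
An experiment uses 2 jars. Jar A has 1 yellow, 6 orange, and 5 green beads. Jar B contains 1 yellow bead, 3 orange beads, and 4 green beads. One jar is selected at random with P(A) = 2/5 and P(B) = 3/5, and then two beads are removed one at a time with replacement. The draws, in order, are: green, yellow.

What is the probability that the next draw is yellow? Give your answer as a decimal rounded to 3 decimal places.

Under each hypothesis, the probability of the observed sequence is: P(data | jar A) = (5/12)(1/12) = 5/144; P(data | jar B) = (4/8)(1/8) = 1/16.
The prior-weighted likelihoods are 2/5 · 5/144 = 1/72, 3/5 · 1/16 = 3/80; these sum to 37/720.
The posterior is then P(jar A | data) = 10/37, P(jar B | data) = 27/37.
The predictive probability is P(yellow next | data) = (1/12)(10/37) + (1/8)(27/37) = 101/888.

0.114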